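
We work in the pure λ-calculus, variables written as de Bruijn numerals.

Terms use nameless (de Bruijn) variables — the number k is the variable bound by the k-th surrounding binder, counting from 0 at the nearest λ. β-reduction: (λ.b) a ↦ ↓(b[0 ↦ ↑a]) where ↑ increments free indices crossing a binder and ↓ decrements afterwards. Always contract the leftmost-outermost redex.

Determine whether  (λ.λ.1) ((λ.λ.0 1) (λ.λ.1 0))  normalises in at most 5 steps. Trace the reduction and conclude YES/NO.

Answer: YES — reaches normal form λ.λ.0 (λ.λ.1 0) in 2 ≤ 5 steps

Derivation:
  start: (λ.λ.1) ((λ.λ.0 1) (λ.λ.1 0))
  step 1: λ.(λ.λ.0 1) (λ.λ.1 0)
  step 2: λ.λ.0 (λ.λ.1 0)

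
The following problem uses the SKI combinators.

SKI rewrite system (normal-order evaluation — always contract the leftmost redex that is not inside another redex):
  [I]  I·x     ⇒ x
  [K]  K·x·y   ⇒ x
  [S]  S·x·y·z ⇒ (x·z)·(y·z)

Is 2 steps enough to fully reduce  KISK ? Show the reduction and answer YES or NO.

Answer: YES — reaches normal form K in 2 ≤ 2 steps

Reduction:
  start: KISK
  [1] IK
  [2] K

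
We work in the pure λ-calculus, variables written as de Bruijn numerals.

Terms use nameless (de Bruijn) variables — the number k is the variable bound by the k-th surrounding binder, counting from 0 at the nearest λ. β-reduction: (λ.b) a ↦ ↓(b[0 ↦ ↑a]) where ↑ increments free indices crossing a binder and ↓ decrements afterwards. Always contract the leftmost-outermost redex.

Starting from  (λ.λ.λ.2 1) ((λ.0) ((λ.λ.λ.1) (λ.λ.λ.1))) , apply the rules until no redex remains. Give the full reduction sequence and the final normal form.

  start: (λ.λ.λ.2 1) ((λ.0) ((λ.λ.λ.1) (λ.λ.λ.1)))
  step 1: λ.λ.(λ.0) ((λ.λ.λ.1) (λ.λ.λ.1)) 1
  step 2: λ.λ.(λ.λ.λ.1) (λ.λ.λ.1) 1
  step 3: λ.λ.(λ.λ.1) 1
  step 4: λ.λ.λ.2

Answer: normal form = λ.λ.λ.2  (in 4 steps)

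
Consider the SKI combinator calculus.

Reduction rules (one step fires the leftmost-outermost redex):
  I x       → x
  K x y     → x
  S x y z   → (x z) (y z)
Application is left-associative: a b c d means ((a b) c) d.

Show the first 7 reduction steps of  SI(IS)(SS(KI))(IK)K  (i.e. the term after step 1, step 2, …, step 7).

Answer: after 7 steps: S(KI(IS(SS(KI)))(IK))(KI(KI(IS(SS(KI)))(IK)))(IK(KI(IS(SS(KI)))(IK)))K

Reduction:
  start: SI(IS)(SS(KI))(IK)K
  step 1: I(SS(KI))(IS(SS(KI)))(IK)K
  step 2: SS(KI)(IS(SS(KI)))(IK)K
  step 3: S(IS(SS(KI)))(KI(IS(SS(KI))))(IK)K
  step 4: IS(SS(KI))(IK)(KI(IS(SS(KI)))(IK))K
  step 5: S(SS(KI))(IK)(KI(IS(SS(KI)))(IK))K
  step 6: SS(KI)(KI(IS(SS(KI)))(IK))(IK(KI(IS(SS(KI)))(IK)))K
  step 7: S(KI(IS(SS(KI)))(IK))(KI(KI(IS(SS(KI)))(IK)))(IK(KI(IS(SS(KI)))(IK)))K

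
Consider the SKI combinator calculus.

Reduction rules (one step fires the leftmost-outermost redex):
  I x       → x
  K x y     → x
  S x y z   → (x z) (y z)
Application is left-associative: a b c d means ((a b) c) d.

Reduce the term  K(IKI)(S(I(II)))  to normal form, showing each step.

  start: K(IKI)(S(I(II)))
  step 1: IKI
  step 2: KI

Answer: normal form = KI  (in 2 steps)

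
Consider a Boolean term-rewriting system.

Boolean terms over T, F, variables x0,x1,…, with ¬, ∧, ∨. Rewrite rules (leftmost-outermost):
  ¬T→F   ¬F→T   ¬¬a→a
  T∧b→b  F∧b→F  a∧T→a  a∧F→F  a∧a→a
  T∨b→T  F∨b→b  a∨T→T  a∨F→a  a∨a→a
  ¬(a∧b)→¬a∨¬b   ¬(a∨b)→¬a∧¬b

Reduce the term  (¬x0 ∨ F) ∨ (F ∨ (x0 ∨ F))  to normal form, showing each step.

Answer: normal form = ¬x0 ∨ x0  (in 3 steps)

Working:
  start: (¬x0 ∨ F) ∨ (F ∨ (x0 ∨ F))
  →1  ¬x0 ∨ (F ∨ (x0 ∨ F))
  →2  ¬x0 ∨ (x0 ∨ F)
  →3  ¬x0 ∨ x0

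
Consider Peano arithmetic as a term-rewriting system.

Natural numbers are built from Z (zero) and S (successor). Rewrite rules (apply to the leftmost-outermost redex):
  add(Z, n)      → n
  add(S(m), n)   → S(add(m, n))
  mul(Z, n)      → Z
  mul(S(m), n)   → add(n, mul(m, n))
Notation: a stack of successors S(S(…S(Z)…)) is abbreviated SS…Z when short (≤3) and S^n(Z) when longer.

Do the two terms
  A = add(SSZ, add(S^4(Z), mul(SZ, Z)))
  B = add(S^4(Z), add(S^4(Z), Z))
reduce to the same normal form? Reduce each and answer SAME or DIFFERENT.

Term A:
  start: add(SSZ, add(S^4(Z), mul(SZ, Z)))
  step 1: S(add(SZ, add(S^4(Z), mul(SZ, Z))))
  step 2: S(S(add(Z, add(S^4(Z), mul(SZ, Z)))))
  step 3: S(S(add(S^4(Z), mul(SZ, Z))))
  step 4: S(S(S(add(SSSZ, mul(SZ, Z)))))
  step 5: S(S(S(S(add(SSZ, mul(SZ, Z))))))
  step 6: S(S(S(S(S(add(SZ, mul(SZ, Z)))))))
  step 7: S(S(S(S(S(S(add(Z, mul(SZ, Z))))))))
  step 8: S(S(S(S(S(S(mul(SZ, Z)))))))
  step 9: S(S(S(S(S(S(add(Z, mul(Z, Z))))))))
  step 10: S(S(S(S(S(S(mul(Z, Z)))))))
  step 11: S^6(Z)

Term B:
  start: add(S^4(Z), add(S^4(Z), Z))
  step 1: S(add(SSSZ, add(S^4(Z), Z)))
  step 2: S(S(add(SSZ, add(S^4(Z), Z))))
  step 3: S(S(S(add(SZ, add(S^4(Z), Z)))))
  step 4: S(S(S(S(add(Z, add(S^4(Z), Z))))))
  step 5: S(S(S(S(add(S^4(Z), Z)))))
  step 6: S(S(S(S(S(add(SSSZ, Z))))))
  step 7: S(S(S(S(S(S(add(SSZ, Z)))))))
  step 8: S(S(S(S(S(S(S(add(SZ, Z))))))))
  step 9: S(S(S(S(S(S(S(S(add(Z, Z)))))))))
  step 10: S^8(Z)

Answer: DIFFERENT — A ⇓ S^6(Z), B ⇓ S^8(Z)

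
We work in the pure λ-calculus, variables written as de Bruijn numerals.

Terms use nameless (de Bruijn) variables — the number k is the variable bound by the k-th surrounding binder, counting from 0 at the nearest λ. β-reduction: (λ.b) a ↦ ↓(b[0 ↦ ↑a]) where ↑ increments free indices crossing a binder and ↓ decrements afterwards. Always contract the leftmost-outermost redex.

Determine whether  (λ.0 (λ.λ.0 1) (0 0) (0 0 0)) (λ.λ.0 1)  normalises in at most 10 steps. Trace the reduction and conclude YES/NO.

  start: (λ.0 (λ.λ.0 1) (0 0) (0 0 0)) (λ.λ.0 1)
  step 1: (λ.λ.0 1) (λ.λ.0 1) ((λ.λ.0 1) (λ.λ.0 1)) ((λ.λ.0 1) (λ.λ.0 1) (λ.λ.0 1))
  step 2: (λ.0 (λ.λ.0 1)) ((λ.λ.0 1) (λ.λ.0 1)) ((λ.λ.0 1) (λ.λ.0 1) (λ.λ.0 1))
  step 3: (λ.λ.0 1) (λ.λ.0 1) (λ.λ.0 1) ((λ.λ.0 1) (λ.λ.0 1) (λ.λ.0 1))
  step 4: (λ.0 (λ.λ.0 1)) (λ.λ.0 1) ((λ.λ.0 1) (λ.λ.0 1) (λ.λ.0 1))
  step 5: (λ.λ.0 1) (λ.λ.0 1) ((λ.λ.0 1) (λ.λ.0 1) (λ.λ.0 1))
  step 6: (λ.0 (λ.λ.0 1)) ((λ.λ.0 1) (λ.λ.0 1) (λ.λ.0 1))
  step 7: (λ.λ.0 1) (λ.λ.0 1) (λ.λ.0 1) (λ.λ.0 1)
  step 8: (λ.0 (λ.λ.0 1)) (λ.λ.0 1) (λ.λ.0 1)
  step 9: (λ.λ.0 1) (λ.λ.0 1) (λ.λ.0 1)
  step 10: (λ.0 (λ.λ.0 1)) (λ.λ.0 1)

Answer: NO — after 10 steps the term is (λ.0 (λ.λ.0 1)) (λ.λ.0 1), not yet normal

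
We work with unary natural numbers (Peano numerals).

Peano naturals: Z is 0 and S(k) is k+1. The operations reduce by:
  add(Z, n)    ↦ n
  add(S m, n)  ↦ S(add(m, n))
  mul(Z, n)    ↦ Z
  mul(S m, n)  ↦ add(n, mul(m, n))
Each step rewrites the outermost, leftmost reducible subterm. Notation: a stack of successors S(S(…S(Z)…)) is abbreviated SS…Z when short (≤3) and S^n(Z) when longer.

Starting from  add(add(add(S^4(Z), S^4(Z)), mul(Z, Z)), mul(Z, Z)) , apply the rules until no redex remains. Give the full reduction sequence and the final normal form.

  start: add(add(add(S^4(Z), S^4(Z)), mul(Z, Z)), mul(Z, Z))
  →1  add(add(S(add(SSSZ, S^4(Z))), mul(Z, Z)), mul(Z, Z))
  →2  add(S(add(add(SSSZ, S^4(Z)), mul(Z, Z))), mul(Z, Z))
  →3  S(add(add(add(SSSZ, S^4(Z)), mul(Z, Z)), mul(Z, Z)))
  →4  S(add(add(S(add(SSZ, S^4(Z))), mul(Z, Z)), mul(Z, Z)))
  →5  S(add(S(add(add(SSZ, S^4(Z)), mul(Z, Z))), mul(Z, Z)))
  →6  S(S(add(add(add(SSZ, S^4(Z)), mul(Z, Z)), mul(Z, Z))))
  →7  S(S(add(add(S(add(SZ, S^4(Z))), mul(Z, Z)), mul(Z, Z))))
  →8  S(S(add(S(add(add(SZ, S^4(Z)), mul(Z, Z))), mul(Z, Z))))
  →9  S(S(S(add(add(add(SZ, S^4(Z)), mul(Z, Z)), mul(Z, Z)))))
  →10  S(S(S(add(add(S(add(Z, S^4(Z))), mul(Z, Z)), mul(Z, Z)))))
  →11  S(S(S(add(S(add(add(Z, S^4(Z)), mul(Z, Z))), mul(Z, Z)))))
  →12  S(S(S(S(add(add(add(Z, S^4(Z)), mul(Z, Z)), mul(Z, Z))))))
  →13  S(S(S(S(add(add(S^4(Z), mul(Z, Z)), mul(Z, Z))))))
  →14  S(S(S(S(add(S(add(SSSZ, mul(Z, Z))), mul(Z, Z))))))
  →15  S(S(S(S(S(add(add(SSSZ, mul(Z, Z)), mul(Z, Z)))))))
  →16  S(S(S(S(S(add(S(add(SSZ, mul(Z, Z))), mul(Z, Z)))))))
  →17  S(S(S(S(S(S(add(add(SSZ, mul(Z, Z)), mul(Z, Z))))))))
  →18  S(S(S(S(S(S(add(S(add(SZ, mul(Z, Z))), mul(Z, Z))))))))
  →19  S(S(S(S(S(S(S(add(add(SZ, mul(Z, Z)), mul(Z, Z)))))))))
  →20  S(S(S(S(S(S(S(add(S(add(Z, mul(Z, Z))), mul(Z, Z)))))))))
  →21  S(S(S(S(S(S(S(S(add(add(Z, mul(Z, Z)), mul(Z, Z))))))))))
  →22  S(S(S(S(S(S(S(S(add(mul(Z, Z), mul(Z, Z))))))))))
  →23  S(S(S(S(S(S(S(S(add(Z, mul(Z, Z))))))))))
  →24  S(S(S(S(S(S(S(S(mul(Z, Z)))))))))
  →25  S^8(Z)

Answer: normal form = S^8(Z)  (in 25 steps)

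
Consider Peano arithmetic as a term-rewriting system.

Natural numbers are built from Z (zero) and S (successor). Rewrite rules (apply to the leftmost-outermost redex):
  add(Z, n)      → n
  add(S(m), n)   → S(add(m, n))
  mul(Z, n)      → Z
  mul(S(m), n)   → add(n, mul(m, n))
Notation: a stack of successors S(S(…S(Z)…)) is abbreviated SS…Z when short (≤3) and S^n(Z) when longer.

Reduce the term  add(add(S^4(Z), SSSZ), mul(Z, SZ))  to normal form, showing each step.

  start: add(add(S^4(Z), SSSZ), mul(Z, SZ))
  step 1: add(S(add(SSSZ, SSSZ)), mul(Z, SZ))
  step 2: S(add(add(SSSZ, SSSZ), mul(Z, SZ)))
  step 3: S(add(S(add(SSZ, SSSZ)), mul(Z, SZ)))
  step 4: S(S(add(add(SSZ, SSSZ), mul(Z, SZ))))
  step 5: S(S(add(S(add(SZ, SSSZ)), mul(Z, SZ))))
  step 6: S(S(S(add(add(SZ, SSSZ), mul(Z, SZ)))))
  step 7: S(S(S(add(S(add(Z, SSSZ)), mul(Z, SZ)))))
  step 8: S(S(S(S(add(add(Z, SSSZ), mul(Z, SZ))))))
  step 9: S(S(S(S(add(SSSZ, mul(Z, SZ))))))
  step 10: S(S(S(S(S(add(SSZ, mul(Z, SZ)))))))
  step 11: S(S(S(S(S(S(add(SZ, mul(Z, SZ))))))))
  step 12: S(S(S(S(S(S(S(add(Z, mul(Z, SZ)))))))))
  step 13: S(S(S(S(S(S(S(mul(Z, SZ))))))))
  step 14: S^7(Z)

Answer: normal form = S^7(Z)  (in 14 steps)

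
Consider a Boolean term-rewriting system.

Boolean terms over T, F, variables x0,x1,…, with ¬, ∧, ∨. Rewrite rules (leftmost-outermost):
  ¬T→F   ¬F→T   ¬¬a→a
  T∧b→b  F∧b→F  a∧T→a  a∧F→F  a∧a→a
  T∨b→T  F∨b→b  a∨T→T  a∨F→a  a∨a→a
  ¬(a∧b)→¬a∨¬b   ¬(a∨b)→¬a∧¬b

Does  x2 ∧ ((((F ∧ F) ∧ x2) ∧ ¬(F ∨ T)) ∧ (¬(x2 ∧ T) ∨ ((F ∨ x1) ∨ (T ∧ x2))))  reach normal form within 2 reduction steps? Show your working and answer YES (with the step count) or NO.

Answer: NO — after 2 steps the term is x2 ∧ ((F ∧ ¬(F ∨ T)) ∧ (¬(x2 ∧ T) ∨ ((F ∨ x1) ∨ (T ∧ x2)))), not yet normal

Reduction:
  start: x2 ∧ ((((F ∧ F) ∧ x2) ∧ ¬(F ∨ T)) ∧ (¬(x2 ∧ T) ∨ ((F ∨ x1) ∨ (T ∧ x2))))
  →1  x2 ∧ (((F ∧ x2) ∧ ¬(F ∨ T)) ∧ (¬(x2 ∧ T) ∨ ((F ∨ x1) ∨ (T ∧ x2))))
  →2  x2 ∧ ((F ∧ ¬(F ∨ T)) ∧ (¬(x2 ∧ T) ∨ ((F ∨ x1) ∨ (T ∧ x2))))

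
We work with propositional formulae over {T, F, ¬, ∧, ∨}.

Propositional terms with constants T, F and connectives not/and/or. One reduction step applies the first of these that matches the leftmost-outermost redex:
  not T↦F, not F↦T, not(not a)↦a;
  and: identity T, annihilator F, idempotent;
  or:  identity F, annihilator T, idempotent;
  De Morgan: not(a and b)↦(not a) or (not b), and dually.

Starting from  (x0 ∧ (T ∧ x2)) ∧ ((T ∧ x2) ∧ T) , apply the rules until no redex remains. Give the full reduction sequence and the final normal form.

Answer: normal form = (x0 ∧ x2) ∧ x2  (in 3 steps)

Derivation:
  start: (x0 ∧ (T ∧ x2)) ∧ ((T ∧ x2) ∧ T)
  →1  (x0 ∧ x2) ∧ ((T ∧ x2) ∧ T)
  →2  (x0 ∧ x2) ∧ (T ∧ x2)
  →3  (x0 ∧ x2) ∧ x2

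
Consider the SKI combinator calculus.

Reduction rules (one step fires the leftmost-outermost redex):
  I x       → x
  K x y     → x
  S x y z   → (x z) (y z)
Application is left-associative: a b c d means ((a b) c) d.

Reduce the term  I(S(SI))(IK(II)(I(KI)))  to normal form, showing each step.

Answer: normal form = S(SI)I  (in 4 steps)

Reduction:
  start: I(S(SI))(IK(II)(I(KI)))
  [1] S(SI)(IK(II)(I(KI)))
  [2] S(SI)(K(II)(I(KI)))
  [3] S(SI)(II)
  [4] S(SI)I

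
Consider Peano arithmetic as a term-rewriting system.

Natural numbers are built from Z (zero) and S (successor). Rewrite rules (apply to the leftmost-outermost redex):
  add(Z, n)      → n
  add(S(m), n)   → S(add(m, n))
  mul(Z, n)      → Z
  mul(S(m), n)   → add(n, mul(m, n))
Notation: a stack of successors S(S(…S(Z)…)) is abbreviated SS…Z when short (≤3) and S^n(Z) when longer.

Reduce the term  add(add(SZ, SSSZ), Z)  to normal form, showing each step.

  start: add(add(SZ, SSSZ), Z)
  step 1: add(S(add(Z, SSSZ)), Z)
  step 2: S(add(add(Z, SSSZ), Z))
  step 3: S(add(SSSZ, Z))
  step 4: S(S(add(SSZ, Z)))
  step 5: S(S(S(add(SZ, Z))))
  step 6: S(S(S(S(add(Z, Z)))))
  step 7: S^4(Z)

Answer: normal form = S^4(Z)  (in 7 steps)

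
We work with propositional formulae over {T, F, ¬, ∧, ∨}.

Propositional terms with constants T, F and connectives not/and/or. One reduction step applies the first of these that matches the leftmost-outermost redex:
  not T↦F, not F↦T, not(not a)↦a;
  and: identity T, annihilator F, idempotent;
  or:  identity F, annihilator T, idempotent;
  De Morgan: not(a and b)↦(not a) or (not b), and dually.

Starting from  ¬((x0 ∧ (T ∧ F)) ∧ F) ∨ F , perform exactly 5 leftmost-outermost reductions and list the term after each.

  start: ¬((x0 ∧ (T ∧ F)) ∧ F) ∨ F
  step 1: ¬((x0 ∧ (T ∧ F)) ∧ F)
  step 2: ¬(x0 ∧ (T ∧ F)) ∨ ¬F
  step 3: (¬x0 ∨ ¬(T ∧ F)) ∨ ¬F
  step 4: (¬x0 ∨ (¬T ∨ ¬F)) ∨ ¬F
  step 5: (¬x0 ∨ (F ∨ ¬F)) ∨ ¬F

Answer: after 5 steps: (¬x0 ∨ (F ∨ ¬F)) ∨ ¬F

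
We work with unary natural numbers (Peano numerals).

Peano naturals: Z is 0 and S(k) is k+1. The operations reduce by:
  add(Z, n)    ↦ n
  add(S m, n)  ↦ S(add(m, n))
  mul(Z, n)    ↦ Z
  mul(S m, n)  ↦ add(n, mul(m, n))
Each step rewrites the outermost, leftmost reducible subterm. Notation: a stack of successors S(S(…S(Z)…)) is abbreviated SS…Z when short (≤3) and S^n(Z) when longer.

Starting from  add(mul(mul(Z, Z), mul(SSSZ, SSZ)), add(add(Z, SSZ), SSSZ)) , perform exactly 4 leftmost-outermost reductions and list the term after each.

Answer: after 4 steps: add(SSZ, SSSZ)

Derivation:
  start: add(mul(mul(Z, Z), mul(SSSZ, SSZ)), add(add(Z, SSZ), SSSZ))
  [1] add(mul(Z, mul(SSSZ, SSZ)), add(add(Z, SSZ), SSSZ))
  [2] add(Z, add(add(Z, SSZ), SSSZ))
  [3] add(add(Z, SSZ), SSSZ)
  [4] add(SSZ, SSSZ)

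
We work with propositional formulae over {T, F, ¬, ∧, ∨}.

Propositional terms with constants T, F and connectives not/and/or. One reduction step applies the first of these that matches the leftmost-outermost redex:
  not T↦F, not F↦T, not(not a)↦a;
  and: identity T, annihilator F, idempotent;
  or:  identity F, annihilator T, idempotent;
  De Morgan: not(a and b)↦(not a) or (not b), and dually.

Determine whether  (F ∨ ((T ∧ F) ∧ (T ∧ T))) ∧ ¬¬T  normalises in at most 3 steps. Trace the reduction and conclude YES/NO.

Answer: NO — after 3 steps the term is F ∧ ¬¬T, not yet normal

Derivation:
  start: (F ∨ ((T ∧ F) ∧ (T ∧ T))) ∧ ¬¬T
  step 1: ((T ∧ F) ∧ (T ∧ T)) ∧ ¬¬T
  step 2: (F ∧ (T ∧ T)) ∧ ¬¬T
  step 3: F ∧ ¬¬T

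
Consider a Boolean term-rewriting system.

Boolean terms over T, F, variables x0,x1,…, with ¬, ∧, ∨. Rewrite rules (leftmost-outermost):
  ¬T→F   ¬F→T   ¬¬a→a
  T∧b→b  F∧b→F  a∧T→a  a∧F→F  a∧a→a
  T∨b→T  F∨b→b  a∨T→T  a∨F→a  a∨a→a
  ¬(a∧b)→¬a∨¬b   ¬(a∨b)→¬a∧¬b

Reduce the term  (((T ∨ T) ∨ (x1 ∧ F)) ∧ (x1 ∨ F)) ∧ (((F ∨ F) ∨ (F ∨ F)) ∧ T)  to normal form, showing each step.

  start: (((T ∨ T) ∨ (x1 ∧ F)) ∧ (x1 ∨ F)) ∧ (((F ∨ F) ∨ (F ∨ F)) ∧ T)
  [1] ((T ∨ (x1 ∧ F)) ∧ (x1 ∨ F)) ∧ (((F ∨ F) ∨ (F ∨ F)) ∧ T)
  [2] (T ∧ (x1 ∨ F)) ∧ (((F ∨ F) ∨ (F ∨ F)) ∧ T)
  [3] (x1 ∨ F) ∧ (((F ∨ F) ∨ (F ∨ F)) ∧ T)
  [4] x1 ∧ (((F ∨ F) ∨ (F ∨ F)) ∧ T)
  [5] x1 ∧ ((F ∨ F) ∨ (F ∨ F))
  [6] x1 ∧ (F ∨ F)
  [7] x1 ∧ F
  [8] F

Answer: normal form = F  (in 8 steps)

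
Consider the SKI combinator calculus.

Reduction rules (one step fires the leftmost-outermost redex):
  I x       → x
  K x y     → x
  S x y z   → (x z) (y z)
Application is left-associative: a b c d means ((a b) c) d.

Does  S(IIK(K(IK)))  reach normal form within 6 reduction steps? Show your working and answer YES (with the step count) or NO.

Answer: YES — reaches normal form S(K(KK)) in 3 ≤ 6 steps

Reduction:
  start: S(IIK(K(IK)))
  step 1: S(IK(K(IK)))
  step 2: S(K(K(IK)))
  step 3: S(K(KK))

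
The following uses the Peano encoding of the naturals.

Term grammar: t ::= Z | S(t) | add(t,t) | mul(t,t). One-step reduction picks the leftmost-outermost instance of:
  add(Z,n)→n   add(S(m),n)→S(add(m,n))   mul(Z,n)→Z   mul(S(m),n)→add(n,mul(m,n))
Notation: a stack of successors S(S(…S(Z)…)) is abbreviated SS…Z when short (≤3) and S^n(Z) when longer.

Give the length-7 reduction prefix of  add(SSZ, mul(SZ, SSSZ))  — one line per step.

Answer: after 7 steps: S(S(S(S(S(add(Z, mul(Z, SSSZ)))))))

Working:
  start: add(SSZ, mul(SZ, SSSZ))
  [1] S(add(SZ, mul(SZ, SSSZ)))
  [2] S(S(add(Z, mul(SZ, SSSZ))))
  [3] S(S(mul(SZ, SSSZ)))
  [4] S(S(add(SSSZ, mul(Z, SSSZ))))
  [5] S(S(S(add(SSZ, mul(Z, SSSZ)))))
  [6] S(S(S(S(add(SZ, mul(Z, SSSZ))))))
  [7] S(S(S(S(S(add(Z, mul(Z, SSSZ)))))))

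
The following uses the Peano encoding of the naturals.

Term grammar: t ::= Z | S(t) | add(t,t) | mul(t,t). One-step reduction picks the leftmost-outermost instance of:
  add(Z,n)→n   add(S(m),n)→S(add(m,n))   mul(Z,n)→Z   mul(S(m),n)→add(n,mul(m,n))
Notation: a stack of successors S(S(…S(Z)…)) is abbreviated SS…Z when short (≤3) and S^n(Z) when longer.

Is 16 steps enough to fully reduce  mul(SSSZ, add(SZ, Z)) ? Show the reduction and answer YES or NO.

Answer: YES — reaches normal form SSSZ in 16 ≤ 16 steps

Working:
  start: mul(SSSZ, add(SZ, Z))
  →1  add(add(SZ, Z), mul(SSZ, add(SZ, Z)))
  →2  add(S(add(Z, Z)), mul(SSZ, add(SZ, Z)))
  →3  S(add(add(Z, Z), mul(SSZ, add(SZ, Z))))
  →4  S(add(Z, mul(SSZ, add(SZ, Z))))
  →5  S(mul(SSZ, add(SZ, Z)))
  →6  S(add(add(SZ, Z), mul(SZ, add(SZ, Z))))
  →7  S(add(S(add(Z, Z)), mul(SZ, add(SZ, Z))))
  →8  S(S(add(add(Z, Z), mul(SZ, add(SZ, Z)))))
  →9  S(S(add(Z, mul(SZ, add(SZ, Z)))))
  →10  S(S(mul(SZ, add(SZ, Z))))
  →11  S(S(add(add(SZ, Z), mul(Z, add(SZ, Z)))))
  →12  S(S(add(S(add(Z, Z)), mul(Z, add(SZ, Z)))))
  →13  S(S(S(add(add(Z, Z), mul(Z, add(SZ, Z))))))
  →14  S(S(S(add(Z, mul(Z, add(SZ, Z))))))
  →15  S(S(S(mul(Z, add(SZ, Z)))))
  →16  SSSZ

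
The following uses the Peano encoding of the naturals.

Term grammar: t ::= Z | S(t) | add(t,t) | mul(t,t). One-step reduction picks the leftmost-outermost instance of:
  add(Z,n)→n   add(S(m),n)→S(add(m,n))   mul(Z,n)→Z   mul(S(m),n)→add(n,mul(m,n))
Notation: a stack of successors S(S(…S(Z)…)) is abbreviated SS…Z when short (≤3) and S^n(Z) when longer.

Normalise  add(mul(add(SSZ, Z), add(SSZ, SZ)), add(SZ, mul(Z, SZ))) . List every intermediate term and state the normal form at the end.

Answer: normal form = S^7(Z)  (in 30 steps)

Reduction:
  start: add(mul(add(SSZ, Z), add(SSZ, SZ)), add(SZ, mul(Z, SZ)))
  [1] add(mul(S(add(SZ, Z)), add(SSZ, SZ)), add(SZ, mul(Z, SZ)))
  [2] add(add(add(SSZ, SZ), mul(add(SZ, Z), add(SSZ, SZ))), add(SZ, mul(Z, SZ)))
  [3] add(add(S(add(SZ, SZ)), mul(add(SZ, Z), add(SSZ, SZ))), add(SZ, mul(Z, SZ)))
  [4] add(S(add(add(SZ, SZ), mul(add(SZ, Z), add(SSZ, SZ)))), add(SZ, mul(Z, SZ)))
  [5] S(add(add(add(SZ, SZ), mul(add(SZ, Z), add(SSZ, SZ))), add(SZ, mul(Z, SZ))))
  [6] S(add(add(S(add(Z, SZ)), mul(add(SZ, Z), add(SSZ, SZ))), add(SZ, mul(Z, SZ))))
  [7] S(add(S(add(add(Z, SZ), mul(add(SZ, Z), add(SSZ, SZ)))), add(SZ, mul(Z, SZ))))
  [8] S(S(add(add(add(Z, SZ), mul(add(SZ, Z), add(SSZ, SZ))), add(SZ, mul(Z, SZ)))))
  [9] S(S(add(add(SZ, mul(add(SZ, Z), add(SSZ, SZ))), add(SZ, mul(Z, SZ)))))
  [10] S(S(add(S(add(Z, mul(add(SZ, Z), add(SSZ, SZ)))), add(SZ, mul(Z, SZ)))))
  [11] S(S(S(add(add(Z, mul(add(SZ, Z), add(SSZ, SZ))), add(SZ, mul(Z, SZ))))))
  [12] S(S(S(add(mul(add(SZ, Z), add(SSZ, SZ)), add(SZ, mul(Z, SZ))))))
  [13] S(S(S(add(mul(S(add(Z, Z)), add(SSZ, SZ)), add(SZ, mul(Z, SZ))))))
  [14] S(S(S(add(add(add(SSZ, SZ), mul(add(Z, Z), add(SSZ, SZ))), add(SZ, mul(Z, SZ))))))
  [15] S(S(S(add(add(S(add(SZ, SZ)), mul(add(Z, Z), add(SSZ, SZ))), add(SZ, mul(Z, SZ))))))
  [16] S(S(S(add(S(add(add(SZ, SZ), mul(add(Z, Z), add(SSZ, SZ)))), add(SZ, mul(Z, SZ))))))
  [17] S(S(S(S(add(add(add(SZ, SZ), mul(add(Z, Z), add(SSZ, SZ))), add(SZ, mul(Z, SZ)))))))
  [18] S(S(S(S(add(add(S(add(Z, SZ)), mul(add(Z, Z), add(SSZ, SZ))), add(SZ, mul(Z, SZ)))))))
  [19] S(S(S(S(add(S(add(add(Z, SZ), mul(add(Z, Z), add(SSZ, SZ)))), add(SZ, mul(Z, SZ)))))))
  [20] S(S(S(S(S(add(add(add(Z, SZ), mul(add(Z, Z), add(SSZ, SZ))), add(SZ, mul(Z, SZ))))))))
  [21] S(S(S(S(S(add(add(SZ, mul(add(Z, Z), add(SSZ, SZ))), add(SZ, mul(Z, SZ))))))))
  [22] S(S(S(S(S(add(S(add(Z, mul(add(Z, Z), add(SSZ, SZ)))), add(SZ, mul(Z, SZ))))))))
  [23] S(S(S(S(S(S(add(add(Z, mul(add(Z, Z), add(SSZ, SZ))), add(SZ, mul(Z, SZ)))))))))
  [24] S(S(S(S(S(S(add(mul(add(Z, Z), add(SSZ, SZ)), add(SZ, mul(Z, SZ)))))))))
  [25] S(S(S(S(S(S(add(mul(Z, add(SSZ, SZ)), add(SZ, mul(Z, SZ)))))))))
  [26] S(S(S(S(S(S(add(Z, add(SZ, mul(Z, SZ)))))))))
  [27] S(S(S(S(S(S(add(SZ, mul(Z, SZ))))))))
  [28] S(S(S(S(S(S(S(add(Z, mul(Z, SZ)))))))))
  [29] S(S(S(S(S(S(S(mul(Z, SZ))))))))
  [30] S^7(Z)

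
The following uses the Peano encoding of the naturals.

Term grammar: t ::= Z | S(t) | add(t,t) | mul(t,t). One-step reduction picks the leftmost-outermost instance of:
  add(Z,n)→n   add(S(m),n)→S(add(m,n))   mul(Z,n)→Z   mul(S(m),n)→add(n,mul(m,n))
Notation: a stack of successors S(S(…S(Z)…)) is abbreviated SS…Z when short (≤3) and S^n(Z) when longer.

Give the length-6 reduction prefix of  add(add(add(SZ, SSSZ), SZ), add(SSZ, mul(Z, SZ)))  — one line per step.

  start: add(add(add(SZ, SSSZ), SZ), add(SSZ, mul(Z, SZ)))
  [1] add(add(S(add(Z, SSSZ)), SZ), add(SSZ, mul(Z, SZ)))
  [2] add(S(add(add(Z, SSSZ), SZ)), add(SSZ, mul(Z, SZ)))
  [3] S(add(add(add(Z, SSSZ), SZ), add(SSZ, mul(Z, SZ))))
  [4] S(add(add(SSSZ, SZ), add(SSZ, mul(Z, SZ))))
  [5] S(add(S(add(SSZ, SZ)), add(SSZ, mul(Z, SZ))))
  [6] S(S(add(add(SSZ, SZ), add(SSZ, mul(Z, SZ)))))

Answer: after 6 steps: S(S(add(add(SSZ, SZ), add(SSZ, mul(Z, SZ)))))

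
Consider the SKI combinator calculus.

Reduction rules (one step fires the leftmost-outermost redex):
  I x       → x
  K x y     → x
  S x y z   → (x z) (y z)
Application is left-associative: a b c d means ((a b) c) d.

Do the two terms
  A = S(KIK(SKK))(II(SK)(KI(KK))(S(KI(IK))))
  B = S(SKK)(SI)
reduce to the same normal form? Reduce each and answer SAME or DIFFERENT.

Term A:
  start: S(KIK(SKK))(II(SK)(KI(KK))(S(KI(IK))))
  [1] S(I(SKK))(II(SK)(KI(KK))(S(KI(IK))))
  [2] S(SKK)(II(SK)(KI(KK))(S(KI(IK))))
  [3] S(SKK)(I(SK)(KI(KK))(S(KI(IK))))
  [4] S(SKK)(SK(KI(KK))(S(KI(IK))))
  [5] S(SKK)(K(S(KI(IK)))(KI(KK)(S(KI(IK)))))
  [6] S(SKK)(S(KI(IK)))
  [7] S(SKK)(SI)

Term B:
  start: S(SKK)(SI)

Answer: SAME — A ⇓ S(SKK)(SI), B ⇓ S(SKK)(SI)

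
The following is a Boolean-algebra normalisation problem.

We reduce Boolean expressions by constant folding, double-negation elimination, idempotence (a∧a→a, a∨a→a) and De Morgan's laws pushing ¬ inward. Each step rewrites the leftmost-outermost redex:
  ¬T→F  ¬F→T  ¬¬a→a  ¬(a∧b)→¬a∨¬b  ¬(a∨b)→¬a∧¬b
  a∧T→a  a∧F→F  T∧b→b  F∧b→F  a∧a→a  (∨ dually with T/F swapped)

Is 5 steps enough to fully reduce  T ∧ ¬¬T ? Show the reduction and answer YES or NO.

Answer: YES — reaches normal form T in 2 ≤ 5 steps

Reduction:
  start: T ∧ ¬¬T
  [1] ¬¬T
  [2] T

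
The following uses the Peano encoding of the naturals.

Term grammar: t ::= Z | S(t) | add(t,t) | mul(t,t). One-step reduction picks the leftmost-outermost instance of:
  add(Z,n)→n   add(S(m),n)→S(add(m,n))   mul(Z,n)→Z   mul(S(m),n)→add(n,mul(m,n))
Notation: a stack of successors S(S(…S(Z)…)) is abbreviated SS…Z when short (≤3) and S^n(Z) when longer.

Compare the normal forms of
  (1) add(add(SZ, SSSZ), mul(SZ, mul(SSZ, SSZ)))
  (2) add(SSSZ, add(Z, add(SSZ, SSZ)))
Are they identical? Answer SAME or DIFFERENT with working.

Term A:
  start: add(add(SZ, SSSZ), mul(SZ, mul(SSZ, SSZ)))
  →1  add(S(add(Z, SSSZ)), mul(SZ, mul(SSZ, SSZ)))
  →2  S(add(add(Z, SSSZ), mul(SZ, mul(SSZ, SSZ))))
  →3  S(add(SSSZ, mul(SZ, mul(SSZ, SSZ))))
  →4  S(S(add(SSZ, mul(SZ, mul(SSZ, SSZ)))))
  →5  S(S(S(add(SZ, mul(SZ, mul(SSZ, SSZ))))))
  →6  S(S(S(S(add(Z, mul(SZ, mul(SSZ, SSZ)))))))
  →7  S(S(S(S(mul(SZ, mul(SSZ, SSZ))))))
  →8  S(S(S(S(add(mul(SSZ, SSZ), mul(Z, mul(SSZ, SSZ)))))))
  →9  S(S(S(S(add(add(SSZ, mul(SZ, SSZ)), mul(Z, mul(SSZ, SSZ)))))))
  →10  S(S(S(S(add(S(add(SZ, mul(SZ, SSZ))), mul(Z, mul(SSZ, SSZ)))))))
  →11  S(S(S(S(S(add(add(SZ, mul(SZ, SSZ)), mul(Z, mul(SSZ, SSZ))))))))
  →12  S(S(S(S(S(add(S(add(Z, mul(SZ, SSZ))), mul(Z, mul(SSZ, SSZ))))))))
  →13  S(S(S(S(S(S(add(add(Z, mul(SZ, SSZ)), mul(Z, mul(SSZ, SSZ)))))))))
  →14  S(S(S(S(S(S(add(mul(SZ, SSZ), mul(Z, mul(SSZ, SSZ)))))))))
  →15  S(S(S(S(S(S(add(add(SSZ, mul(Z, SSZ)), mul(Z, mul(SSZ, SSZ)))))))))
  →16  S(S(S(S(S(S(add(S(add(SZ, mul(Z, SSZ))), mul(Z, mul(SSZ, SSZ)))))))))
  →17  S(S(S(S(S(S(S(add(add(SZ, mul(Z, SSZ)), mul(Z, mul(SSZ, SSZ))))))))))
  →18  S(S(S(S(S(S(S(add(S(add(Z, mul(Z, SSZ))), mul(Z, mul(SSZ, SSZ))))))))))
  →19  S(S(S(S(S(S(S(S(add(add(Z, mul(Z, SSZ)), mul(Z, mul(SSZ, SSZ)))))))))))
  →20  S(S(S(S(S(S(S(S(add(mul(Z, SSZ), mul(Z, mul(SSZ, SSZ)))))))))))
  →21  S(S(S(S(S(S(S(S(add(Z, mul(Z, mul(SSZ, SSZ)))))))))))
  →22  S(S(S(S(S(S(S(S(mul(Z, mul(SSZ, SSZ))))))))))
  →23  S^8(Z)

Term B:
  start: add(SSSZ, add(Z, add(SSZ, SSZ)))
  →1  S(add(SSZ, add(Z, add(SSZ, SSZ))))
  →2  S(S(add(SZ, add(Z, add(SSZ, SSZ)))))
  →3  S(S(S(add(Z, add(Z, add(SSZ, SSZ))))))
  →4  S(S(S(add(Z, add(SSZ, SSZ)))))
  →5  S(S(S(add(SSZ, SSZ))))
  →6  S(S(S(S(add(SZ, SSZ)))))
  →7  S(S(S(S(S(add(Z, SSZ))))))
  →8  S^7(Z)

Answer: DIFFERENT — A ⇓ S^8(Z), B ⇓ S^7(Z)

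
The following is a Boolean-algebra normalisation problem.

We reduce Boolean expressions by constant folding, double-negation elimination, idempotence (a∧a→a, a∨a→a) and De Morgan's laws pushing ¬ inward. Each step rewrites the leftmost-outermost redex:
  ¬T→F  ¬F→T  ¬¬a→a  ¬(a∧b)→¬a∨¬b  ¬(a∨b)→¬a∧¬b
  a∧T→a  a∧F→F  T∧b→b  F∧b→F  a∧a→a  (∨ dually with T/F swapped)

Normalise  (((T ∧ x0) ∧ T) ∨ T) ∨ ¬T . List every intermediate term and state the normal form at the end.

  start: (((T ∧ x0) ∧ T) ∨ T) ∨ ¬T
  →1  T ∨ ¬T
  →2  T

Answer: normal form = T  (in 2 steps)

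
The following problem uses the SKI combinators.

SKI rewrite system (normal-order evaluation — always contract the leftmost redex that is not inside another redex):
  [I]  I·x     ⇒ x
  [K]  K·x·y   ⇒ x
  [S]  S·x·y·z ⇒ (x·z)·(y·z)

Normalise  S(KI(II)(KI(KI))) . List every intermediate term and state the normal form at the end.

Answer: normal form = SI  (in 3 steps)

Reduction:
  start: S(KI(II)(KI(KI)))
  [1] S(I(KI(KI)))
  [2] S(KI(KI))
  [3] SI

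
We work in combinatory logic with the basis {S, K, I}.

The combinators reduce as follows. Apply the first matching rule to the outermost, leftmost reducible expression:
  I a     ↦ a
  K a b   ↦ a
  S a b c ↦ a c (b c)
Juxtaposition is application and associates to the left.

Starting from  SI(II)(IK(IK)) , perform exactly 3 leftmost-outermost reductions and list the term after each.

  start: SI(II)(IK(IK))
  [1] I(IK(IK))(II(IK(IK)))
  [2] IK(IK)(II(IK(IK)))
  [3] K(IK)(II(IK(IK)))

Answer: after 3 steps: K(IK)(II(IK(IK)))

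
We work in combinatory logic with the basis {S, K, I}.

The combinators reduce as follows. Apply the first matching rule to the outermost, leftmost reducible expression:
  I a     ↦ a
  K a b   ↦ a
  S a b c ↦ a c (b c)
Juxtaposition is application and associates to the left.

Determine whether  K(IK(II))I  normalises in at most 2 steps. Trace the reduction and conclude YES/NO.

Answer: NO — after 2 steps the term is K(II), not yet normal

Derivation:
  start: K(IK(II))I
  step 1: IK(II)
  step 2: K(II)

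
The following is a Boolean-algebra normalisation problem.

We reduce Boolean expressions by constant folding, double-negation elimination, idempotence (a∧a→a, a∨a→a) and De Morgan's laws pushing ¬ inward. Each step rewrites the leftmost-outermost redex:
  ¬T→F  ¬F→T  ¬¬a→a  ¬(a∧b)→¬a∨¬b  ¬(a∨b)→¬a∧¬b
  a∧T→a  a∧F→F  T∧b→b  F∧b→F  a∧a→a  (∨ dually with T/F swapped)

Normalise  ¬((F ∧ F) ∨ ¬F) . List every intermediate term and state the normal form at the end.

Answer: normal form = F  (in 6 steps)

Reduction:
  start: ¬((F ∧ F) ∨ ¬F)
  →1  ¬(F ∧ F) ∧ ¬¬F
  →2  (¬F ∨ ¬F) ∧ ¬¬F
  →3  ¬F ∧ ¬¬F
  →4  T ∧ ¬¬F
  →5  ¬¬F
  →6  F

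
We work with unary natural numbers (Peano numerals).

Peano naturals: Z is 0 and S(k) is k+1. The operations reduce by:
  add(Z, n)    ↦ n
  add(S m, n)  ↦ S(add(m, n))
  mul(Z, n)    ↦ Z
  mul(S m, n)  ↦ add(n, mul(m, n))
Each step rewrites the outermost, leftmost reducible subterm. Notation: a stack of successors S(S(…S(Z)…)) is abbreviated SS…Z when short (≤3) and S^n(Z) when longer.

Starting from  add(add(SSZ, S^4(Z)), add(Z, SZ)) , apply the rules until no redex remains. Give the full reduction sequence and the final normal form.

Answer: normal form = S^7(Z)  (in 11 steps)

Derivation:
  start: add(add(SSZ, S^4(Z)), add(Z, SZ))
  [1] add(S(add(SZ, S^4(Z))), add(Z, SZ))
  [2] S(add(add(SZ, S^4(Z)), add(Z, SZ)))
  [3] S(add(S(add(Z, S^4(Z))), add(Z, SZ)))
  [4] S(S(add(add(Z, S^4(Z)), add(Z, SZ))))
  [5] S(S(add(S^4(Z), add(Z, SZ))))
  [6] S(S(S(add(SSSZ, add(Z, SZ)))))
  [7] S(S(S(S(add(SSZ, add(Z, SZ))))))
  [8] S(S(S(S(S(add(SZ, add(Z, SZ)))))))
  [9] S(S(S(S(S(S(add(Z, add(Z, SZ))))))))
  [10] S(S(S(S(S(S(add(Z, SZ)))))))
  [11] S^7(Z)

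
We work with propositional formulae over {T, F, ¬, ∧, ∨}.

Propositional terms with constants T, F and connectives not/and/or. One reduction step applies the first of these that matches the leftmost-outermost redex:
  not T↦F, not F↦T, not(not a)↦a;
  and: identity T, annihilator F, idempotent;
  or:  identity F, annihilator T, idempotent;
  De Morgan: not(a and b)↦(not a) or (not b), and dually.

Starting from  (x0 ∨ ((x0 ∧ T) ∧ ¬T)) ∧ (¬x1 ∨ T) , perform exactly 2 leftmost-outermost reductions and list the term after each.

Answer: after 2 steps: (x0 ∨ (x0 ∧ F)) ∧ (¬x1 ∨ T)

Derivation:
  start: (x0 ∨ ((x0 ∧ T) ∧ ¬T)) ∧ (¬x1 ∨ T)
  →1  (x0 ∨ (x0 ∧ ¬T)) ∧ (¬x1 ∨ T)
  →2  (x0 ∨ (x0 ∧ F)) ∧ (¬x1 ∨ T)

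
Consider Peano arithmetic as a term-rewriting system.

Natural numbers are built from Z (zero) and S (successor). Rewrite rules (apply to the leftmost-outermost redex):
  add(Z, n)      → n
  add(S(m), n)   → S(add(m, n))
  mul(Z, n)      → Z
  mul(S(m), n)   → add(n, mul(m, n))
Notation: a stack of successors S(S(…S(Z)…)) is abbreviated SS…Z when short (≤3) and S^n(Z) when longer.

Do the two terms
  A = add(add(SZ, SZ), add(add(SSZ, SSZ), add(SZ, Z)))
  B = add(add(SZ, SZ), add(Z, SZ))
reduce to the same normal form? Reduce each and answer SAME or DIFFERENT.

Term A:
  start: add(add(SZ, SZ), add(add(SSZ, SSZ), add(SZ, Z)))
  step 1: add(S(add(Z, SZ)), add(add(SSZ, SSZ), add(SZ, Z)))
  step 2: S(add(add(Z, SZ), add(add(SSZ, SSZ), add(SZ, Z))))
  step 3: S(add(SZ, add(add(SSZ, SSZ), add(SZ, Z))))
  step 4: S(S(add(Z, add(add(SSZ, SSZ), add(SZ, Z)))))
  step 5: S(S(add(add(SSZ, SSZ), add(SZ, Z))))
  step 6: S(S(add(S(add(SZ, SSZ)), add(SZ, Z))))
  step 7: S(S(S(add(add(SZ, SSZ), add(SZ, Z)))))
  step 8: S(S(S(add(S(add(Z, SSZ)), add(SZ, Z)))))
  step 9: S(S(S(S(add(add(Z, SSZ), add(SZ, Z))))))
  step 10: S(S(S(S(add(SSZ, add(SZ, Z))))))
  step 11: S(S(S(S(S(add(SZ, add(SZ, Z)))))))
  step 12: S(S(S(S(S(S(add(Z, add(SZ, Z))))))))
  step 13: S(S(S(S(S(S(add(SZ, Z)))))))
  step 14: S(S(S(S(S(S(S(add(Z, Z))))))))
  step 15: S^7(Z)

Term B:
  start: add(add(SZ, SZ), add(Z, SZ))
  step 1: add(S(add(Z, SZ)), add(Z, SZ))
  step 2: S(add(add(Z, SZ), add(Z, SZ)))
  step 3: S(add(SZ, add(Z, SZ)))
  step 4: S(S(add(Z, add(Z, SZ))))
  step 5: S(S(add(Z, SZ)))
  step 6: SSSZ

Answer: DIFFERENT — A ⇓ S^7(Z), B ⇓ SSSZ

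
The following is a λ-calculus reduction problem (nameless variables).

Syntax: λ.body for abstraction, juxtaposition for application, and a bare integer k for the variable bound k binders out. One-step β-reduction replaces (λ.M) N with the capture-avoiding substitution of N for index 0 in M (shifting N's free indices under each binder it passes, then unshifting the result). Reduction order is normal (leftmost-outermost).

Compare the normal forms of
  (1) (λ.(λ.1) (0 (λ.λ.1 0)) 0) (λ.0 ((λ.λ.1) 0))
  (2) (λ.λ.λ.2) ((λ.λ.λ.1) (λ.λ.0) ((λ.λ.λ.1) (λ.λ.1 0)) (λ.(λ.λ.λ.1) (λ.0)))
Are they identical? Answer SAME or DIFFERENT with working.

Answer: DIFFERENT — A ⇓ λ.0 (λ.1), B ⇓ λ.λ.λ.λ.1

Working:
Term A:
  start: (λ.(λ.1) (0 (λ.λ.1 0)) 0) (λ.0 ((λ.λ.1) 0))
  →1  (λ.λ.0 ((λ.λ.1) 0)) ((λ.0 ((λ.λ.1) 0)) (λ.λ.1 0)) (λ.0 ((λ.λ.1) 0))
  →2  (λ.0 ((λ.λ.1) 0)) (λ.0 ((λ.λ.1) 0))
  →3  (λ.0 ((λ.λ.1) 0)) ((λ.λ.1) (λ.0 ((λ.λ.1) 0)))
  →4  (λ.λ.1) (λ.0 ((λ.λ.1) 0)) ((λ.λ.1) ((λ.λ.1) (λ.0 ((λ.λ.1) 0))))
  →5  (λ.λ.0 ((λ.λ.1) 0)) ((λ.λ.1) ((λ.λ.1) (λ.0 ((λ.λ.1) 0))))
  →6  λ.0 ((λ.λ.1) 0)
  →7  λ.0 (λ.1)

Term B:
  start: (λ.λ.λ.2) ((λ.λ.λ.1) (λ.λ.0) ((λ.λ.λ.1) (λ.λ.1 0)) (λ.(λ.λ.λ.1) (λ.0)))
  →1  λ.λ.(λ.λ.λ.1) (λ.λ.0) ((λ.λ.λ.1) (λ.λ.1 0)) (λ.(λ.λ.λ.1) (λ.0))
  →2  λ.λ.(λ.λ.1) ((λ.λ.λ.1) (λ.λ.1 0)) (λ.(λ.λ.λ.1) (λ.0))
  →3  λ.λ.(λ.(λ.λ.λ.1) (λ.λ.1 0)) (λ.(λ.λ.λ.1) (λ.0))
  →4  λ.λ.(λ.λ.λ.1) (λ.λ.1 0)
  →5  λ.λ.λ.λ.1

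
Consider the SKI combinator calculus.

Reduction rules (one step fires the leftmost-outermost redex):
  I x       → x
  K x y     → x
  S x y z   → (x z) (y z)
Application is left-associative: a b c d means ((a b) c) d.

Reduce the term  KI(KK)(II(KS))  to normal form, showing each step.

  start: KI(KK)(II(KS))
  step 1: I(II(KS))
  step 2: II(KS)
  step 3: I(KS)
  step 4: KS

Answer: normal form = KS  (in 4 steps)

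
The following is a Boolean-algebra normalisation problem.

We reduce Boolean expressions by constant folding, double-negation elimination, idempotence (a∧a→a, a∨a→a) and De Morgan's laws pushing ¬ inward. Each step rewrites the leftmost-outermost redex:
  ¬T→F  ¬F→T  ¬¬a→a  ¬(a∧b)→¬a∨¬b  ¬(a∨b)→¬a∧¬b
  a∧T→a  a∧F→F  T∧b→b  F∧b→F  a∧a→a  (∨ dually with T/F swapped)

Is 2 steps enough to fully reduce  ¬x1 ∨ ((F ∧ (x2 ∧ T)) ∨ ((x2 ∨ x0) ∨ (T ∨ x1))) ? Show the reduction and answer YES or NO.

Answer: NO — after 2 steps the term is ¬x1 ∨ ((x2 ∨ x0) ∨ (T ∨ x1)), not yet normal

Derivation:
  start: ¬x1 ∨ ((F ∧ (x2 ∧ T)) ∨ ((x2 ∨ x0) ∨ (T ∨ x1)))
  [1] ¬x1 ∨ (F ∨ ((x2 ∨ x0) ∨ (T ∨ x1)))
  [2] ¬x1 ∨ ((x2 ∨ x0) ∨ (T ∨ x1))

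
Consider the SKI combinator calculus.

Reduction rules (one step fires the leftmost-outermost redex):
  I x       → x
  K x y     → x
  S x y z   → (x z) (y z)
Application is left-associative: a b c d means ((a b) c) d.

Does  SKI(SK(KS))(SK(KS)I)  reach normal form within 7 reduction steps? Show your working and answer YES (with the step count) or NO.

Answer: YES — reaches normal form I in 6 ≤ 7 steps

Derivation:
  start: SKI(SK(KS))(SK(KS)I)
  →1  K(SK(KS))(I(SK(KS)))(SK(KS)I)
  →2  SK(KS)(SK(KS)I)
  →3  K(SK(KS)I)(KS(SK(KS)I))
  →4  SK(KS)I
  →5  KI(KSI)
  →6  I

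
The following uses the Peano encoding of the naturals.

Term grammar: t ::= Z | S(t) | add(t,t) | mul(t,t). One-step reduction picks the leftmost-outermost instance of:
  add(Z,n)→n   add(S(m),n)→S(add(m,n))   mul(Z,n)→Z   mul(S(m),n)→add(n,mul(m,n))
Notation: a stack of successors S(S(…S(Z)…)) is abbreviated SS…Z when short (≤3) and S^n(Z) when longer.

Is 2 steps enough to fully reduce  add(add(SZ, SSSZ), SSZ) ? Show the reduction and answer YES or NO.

  start: add(add(SZ, SSSZ), SSZ)
  →1  add(S(add(Z, SSSZ)), SSZ)
  →2  S(add(add(Z, SSSZ), SSZ))

Answer: NO — after 2 steps the term is S(add(add(Z, SSSZ), SSZ)), not yet normal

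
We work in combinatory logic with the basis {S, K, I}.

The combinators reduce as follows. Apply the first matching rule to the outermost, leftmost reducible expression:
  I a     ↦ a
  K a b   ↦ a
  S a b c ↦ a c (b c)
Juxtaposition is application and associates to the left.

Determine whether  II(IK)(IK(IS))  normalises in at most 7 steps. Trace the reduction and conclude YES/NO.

  start: II(IK)(IK(IS))
  step 1: I(IK)(IK(IS))
  step 2: IK(IK(IS))
  step 3: K(IK(IS))
  step 4: K(K(IS))
  step 5: K(KS)

Answer: YES — reaches normal form K(KS) in 5 ≤ 7 steps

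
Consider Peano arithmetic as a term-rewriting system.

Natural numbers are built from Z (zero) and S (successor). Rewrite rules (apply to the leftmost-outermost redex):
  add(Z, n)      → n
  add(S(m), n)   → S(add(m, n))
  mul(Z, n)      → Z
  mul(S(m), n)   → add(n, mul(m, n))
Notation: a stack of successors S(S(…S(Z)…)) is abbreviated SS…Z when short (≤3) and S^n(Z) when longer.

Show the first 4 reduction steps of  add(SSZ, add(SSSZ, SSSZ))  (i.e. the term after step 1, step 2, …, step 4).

  start: add(SSZ, add(SSSZ, SSSZ))
  [1] S(add(SZ, add(SSSZ, SSSZ)))
  [2] S(S(add(Z, add(SSSZ, SSSZ))))
  [3] S(S(add(SSSZ, SSSZ)))
  [4] S(S(S(add(SSZ, SSSZ))))

Answer: after 4 steps: S(S(S(add(SSZ, SSSZ))))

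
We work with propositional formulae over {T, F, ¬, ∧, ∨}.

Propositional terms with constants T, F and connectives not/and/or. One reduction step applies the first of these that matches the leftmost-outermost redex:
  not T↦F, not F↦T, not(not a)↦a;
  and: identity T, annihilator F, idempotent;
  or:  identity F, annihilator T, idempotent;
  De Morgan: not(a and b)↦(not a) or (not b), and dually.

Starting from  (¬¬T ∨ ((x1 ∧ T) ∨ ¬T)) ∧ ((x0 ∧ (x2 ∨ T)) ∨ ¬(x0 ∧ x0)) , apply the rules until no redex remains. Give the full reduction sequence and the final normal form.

Answer: normal form = x0 ∨ ¬x0  (in 7 steps)

Working:
  start: (¬¬T ∨ ((x1 ∧ T) ∨ ¬T)) ∧ ((x0 ∧ (x2 ∨ T)) ∨ ¬(x0 ∧ x0))
  →1  (T ∨ ((x1 ∧ T) ∨ ¬T)) ∧ ((x0 ∧ (x2 ∨ T)) ∨ ¬(x0 ∧ x0))
  →2  T ∧ ((x0 ∧ (x2 ∨ T)) ∨ ¬(x0 ∧ x0))
  →3  (x0 ∧ (x2 ∨ T)) ∨ ¬(x0 ∧ x0)
  →4  (x0 ∧ T) ∨ ¬(x0 ∧ x0)
  →5  x0 ∨ ¬(x0 ∧ x0)
  →6  x0 ∨ (¬x0 ∨ ¬x0)
  →7  x0 ∨ ¬x0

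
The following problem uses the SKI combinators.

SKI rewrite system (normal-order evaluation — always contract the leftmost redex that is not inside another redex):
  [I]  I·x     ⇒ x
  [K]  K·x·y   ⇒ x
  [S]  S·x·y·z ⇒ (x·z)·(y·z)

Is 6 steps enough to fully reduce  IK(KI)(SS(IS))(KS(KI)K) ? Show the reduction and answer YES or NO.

  start: IK(KI)(SS(IS))(KS(KI)K)
  step 1: K(KI)(SS(IS))(KS(KI)K)
  step 2: KI(KS(KI)K)
  step 3: I

Answer: YES — reaches normal form I in 3 ≤ 6 steps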